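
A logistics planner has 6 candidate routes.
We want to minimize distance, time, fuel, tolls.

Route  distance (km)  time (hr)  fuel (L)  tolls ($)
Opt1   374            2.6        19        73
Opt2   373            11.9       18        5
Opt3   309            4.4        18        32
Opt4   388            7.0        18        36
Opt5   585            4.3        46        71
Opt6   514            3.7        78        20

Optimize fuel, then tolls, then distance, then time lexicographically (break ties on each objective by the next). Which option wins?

First minimize fuel: best is 18, kept {Opt2, Opt3, Opt4}.
Then minimize tolls: best is 5, kept {Opt2}.

Opt2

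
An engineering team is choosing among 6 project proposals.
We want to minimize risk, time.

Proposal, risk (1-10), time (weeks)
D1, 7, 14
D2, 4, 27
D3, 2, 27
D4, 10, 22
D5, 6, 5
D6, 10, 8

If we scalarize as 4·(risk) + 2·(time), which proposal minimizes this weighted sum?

D5

D1: 4·7 + 2·14 = 56
D2: 4·4 + 2·27 = 70
D3: 4·2 + 2·27 = 62
D4: 4·10 + 2·22 = 84
D5: 4·6 + 2·5 = 34
D6: 4·10 + 2·8 = 56
Lowest: D5 at 34.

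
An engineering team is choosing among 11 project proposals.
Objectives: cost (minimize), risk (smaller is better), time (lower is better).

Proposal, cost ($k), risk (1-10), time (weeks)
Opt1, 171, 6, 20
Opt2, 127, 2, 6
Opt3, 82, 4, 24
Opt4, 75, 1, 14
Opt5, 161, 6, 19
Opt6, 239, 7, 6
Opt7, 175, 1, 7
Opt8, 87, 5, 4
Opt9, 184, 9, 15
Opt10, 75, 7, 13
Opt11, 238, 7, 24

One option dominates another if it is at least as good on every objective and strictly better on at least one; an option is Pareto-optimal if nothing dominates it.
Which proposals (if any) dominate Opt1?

Opt2, Opt4, Opt5, Opt8

Opt2: cost 127≤171, risk 2≤6, time 6≤20 — dominates Opt1.
Opt4: cost 75≤171, risk 1≤6, time 14≤20 — dominates Opt1.
Opt5: cost 161≤171, risk 6≤6, time 19≤20 — dominates Opt1.
Opt8: cost 87≤171, risk 5≤6, time 4≤20 — dominates Opt1.
Others (Opt3, Opt6, Opt7, Opt9, Opt10, Opt11) are each worse than Opt1 on at least one objective.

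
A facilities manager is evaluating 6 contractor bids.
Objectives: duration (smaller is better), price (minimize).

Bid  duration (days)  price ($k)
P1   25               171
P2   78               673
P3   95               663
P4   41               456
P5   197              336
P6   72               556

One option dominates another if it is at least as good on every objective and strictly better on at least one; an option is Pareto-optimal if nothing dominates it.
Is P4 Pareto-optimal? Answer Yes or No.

No

P1 vs P4: duration 25≤41, price 171≤456 — P1 is at least as good on every objective and strictly better on at least one, so P1 dominates P4.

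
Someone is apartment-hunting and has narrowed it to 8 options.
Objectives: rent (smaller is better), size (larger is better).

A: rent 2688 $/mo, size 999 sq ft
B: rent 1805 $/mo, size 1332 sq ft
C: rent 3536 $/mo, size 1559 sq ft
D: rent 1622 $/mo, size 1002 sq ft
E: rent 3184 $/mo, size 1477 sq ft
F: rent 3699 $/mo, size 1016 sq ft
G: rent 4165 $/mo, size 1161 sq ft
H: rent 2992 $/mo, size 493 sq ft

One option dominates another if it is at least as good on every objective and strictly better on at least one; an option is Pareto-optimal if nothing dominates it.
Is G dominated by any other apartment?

B vs G: rent 1805≤4165, size 1332≥1161 — B is at least as good on every objective and strictly better on at least one, so B dominates G.

Yes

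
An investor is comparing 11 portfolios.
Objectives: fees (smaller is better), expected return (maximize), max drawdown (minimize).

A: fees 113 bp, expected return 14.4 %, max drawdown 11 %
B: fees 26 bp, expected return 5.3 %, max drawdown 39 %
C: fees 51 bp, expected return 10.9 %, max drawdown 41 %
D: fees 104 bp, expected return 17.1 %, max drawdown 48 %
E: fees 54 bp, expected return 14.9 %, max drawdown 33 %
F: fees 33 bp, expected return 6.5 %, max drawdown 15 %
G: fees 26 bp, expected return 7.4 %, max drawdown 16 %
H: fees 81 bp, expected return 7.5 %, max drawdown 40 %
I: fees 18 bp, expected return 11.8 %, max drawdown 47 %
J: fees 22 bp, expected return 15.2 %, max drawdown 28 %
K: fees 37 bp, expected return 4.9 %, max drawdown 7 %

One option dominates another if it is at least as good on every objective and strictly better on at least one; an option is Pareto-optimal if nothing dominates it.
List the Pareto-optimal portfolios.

A, D, F, G, I, J, K

A: not dominated.
B: dominated by G (fees 26≤26, expected return 7.4≥5.3, max drawdown 16≤39).
C: dominated by J (fees 22≤51, expected return 15.2≥10.9, max drawdown 28≤41).
D: not dominated (best expected return).
E: dominated by J (fees 22≤54, expected return 15.2≥14.9, max drawdown 28≤33).
F: not dominated.
G: not dominated.
H: dominated by E (fees 54≤81, expected return 14.9≥7.5, max drawdown 33≤40).
I: not dominated (best fees).
J: not dominated.
K: not dominated (best max drawdown).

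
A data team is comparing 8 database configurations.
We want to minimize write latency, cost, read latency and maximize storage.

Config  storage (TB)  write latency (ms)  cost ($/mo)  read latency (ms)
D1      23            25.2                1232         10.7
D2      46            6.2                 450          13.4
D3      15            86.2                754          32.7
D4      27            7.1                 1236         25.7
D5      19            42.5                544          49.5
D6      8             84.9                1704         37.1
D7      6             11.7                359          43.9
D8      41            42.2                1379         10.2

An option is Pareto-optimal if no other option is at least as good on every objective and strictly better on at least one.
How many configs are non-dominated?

4

D1: not dominated.
D2: not dominated (best storage).
D3: dominated by D2 (storage 46≥15, write latency 6.2≤86.2, cost 450≤754, read latency 13.4≤32.7).
D4: dominated by D2 (storage 46≥27, write latency 6.2≤7.1, cost 450≤1236, read latency 13.4≤25.7).
D5: dominated by D2 (storage 46≥19, write latency 6.2≤42.5, cost 450≤544, read latency 13.4≤49.5).
D6: dominated by D1 (storage 23≥8, write latency 25.2≤84.9, cost 1232≤1704, read latency 10.7≤37.1).
D7: not dominated (best cost).
D8: not dominated (best read latency).
Pareto-optimal: D1, D2, D7, D8 → 4.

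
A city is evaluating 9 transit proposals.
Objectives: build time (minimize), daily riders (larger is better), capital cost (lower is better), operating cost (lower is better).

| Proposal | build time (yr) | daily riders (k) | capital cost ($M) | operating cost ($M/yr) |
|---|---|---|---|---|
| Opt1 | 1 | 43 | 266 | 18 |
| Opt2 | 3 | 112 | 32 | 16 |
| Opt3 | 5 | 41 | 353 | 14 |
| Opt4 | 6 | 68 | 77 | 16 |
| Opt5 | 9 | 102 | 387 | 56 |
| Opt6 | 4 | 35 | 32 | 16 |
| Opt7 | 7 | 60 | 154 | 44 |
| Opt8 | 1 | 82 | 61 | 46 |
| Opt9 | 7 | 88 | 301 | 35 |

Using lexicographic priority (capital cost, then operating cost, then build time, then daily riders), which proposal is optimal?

First minimize capital cost: best is 32, kept {Opt2, Opt6}.
Then minimize operating cost: best is 16, kept {Opt2, Opt6}.
Then minimize build time: best is 3, kept {Opt2}.

Opt2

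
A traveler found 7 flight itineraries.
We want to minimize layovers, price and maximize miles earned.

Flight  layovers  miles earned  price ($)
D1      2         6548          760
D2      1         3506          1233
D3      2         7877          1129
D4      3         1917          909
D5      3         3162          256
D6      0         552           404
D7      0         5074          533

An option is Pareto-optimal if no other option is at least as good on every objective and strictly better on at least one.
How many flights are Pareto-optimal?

5

D1: not dominated.
D2: dominated by D7 (layovers 0≤1, miles earned 5074≥3506, price 533≤1233).
D3: not dominated (best miles earned).
D4: dominated by D1 (layovers 2≤3, miles earned 6548≥1917, price 760≤909).
D5: not dominated (best price).
D6: not dominated.
D7: not dominated.
Pareto-optimal: D1, D3, D5, D6, D7 → 5.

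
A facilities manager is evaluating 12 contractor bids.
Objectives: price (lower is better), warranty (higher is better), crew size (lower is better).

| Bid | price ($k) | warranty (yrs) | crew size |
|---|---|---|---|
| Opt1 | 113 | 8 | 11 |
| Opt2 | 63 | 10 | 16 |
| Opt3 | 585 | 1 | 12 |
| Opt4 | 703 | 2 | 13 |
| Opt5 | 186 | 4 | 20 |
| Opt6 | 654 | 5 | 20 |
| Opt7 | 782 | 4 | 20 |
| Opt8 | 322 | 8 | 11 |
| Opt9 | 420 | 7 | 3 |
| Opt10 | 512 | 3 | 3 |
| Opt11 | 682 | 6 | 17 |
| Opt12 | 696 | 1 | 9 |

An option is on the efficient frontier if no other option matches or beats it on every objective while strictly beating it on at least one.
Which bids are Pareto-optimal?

Opt1, Opt2, Opt9

Opt1: not dominated.
Opt2: not dominated (best price).
Opt3: dominated by Opt1 (price 113≤585, warranty 8≥1, crew size 11≤12).
Opt4: dominated by Opt1 (price 113≤703, warranty 8≥2, crew size 11≤13).
Opt5: dominated by Opt1 (price 113≤186, warranty 8≥4, crew size 11≤20).
Opt6: dominated by Opt1 (price 113≤654, warranty 8≥5, crew size 11≤20).
Opt7: dominated by Opt1 (price 113≤782, warranty 8≥4, crew size 11≤20).
Opt8: dominated by Opt1 (price 113≤322, warranty 8≥8, crew size 11≤11).
Opt9: not dominated.
Opt10: dominated by Opt9 (price 420≤512, warranty 7≥3, crew size 3≤3).
Opt11: dominated by Opt1 (price 113≤682, warranty 8≥6, crew size 11≤17).
Opt12: dominated by Opt9 (price 420≤696, warranty 7≥1, crew size 3≤9).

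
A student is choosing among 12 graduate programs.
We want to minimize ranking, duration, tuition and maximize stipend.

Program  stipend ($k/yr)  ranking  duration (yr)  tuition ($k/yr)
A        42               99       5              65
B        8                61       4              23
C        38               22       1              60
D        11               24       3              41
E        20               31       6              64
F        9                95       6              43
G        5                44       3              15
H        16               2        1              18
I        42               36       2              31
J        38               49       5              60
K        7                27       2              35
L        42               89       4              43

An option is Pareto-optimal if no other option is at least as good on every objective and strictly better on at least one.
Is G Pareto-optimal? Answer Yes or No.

Yes

A: worse on ranking (99 vs 44).
B: worse on ranking (61 vs 44).
C: worse on tuition (60 vs 15).
D: worse on tuition (41 vs 15).
E: worse on duration (6 vs 3).
F: worse on ranking (95 vs 44).
H: worse on tuition (18 vs 15).
I: worse on tuition (31 vs 15).
J: worse on ranking (49 vs 44).
K: worse on tuition (35 vs 15).
L: worse on ranking (89 vs 44).
No option is at least as good as G on every objective and strictly better on one.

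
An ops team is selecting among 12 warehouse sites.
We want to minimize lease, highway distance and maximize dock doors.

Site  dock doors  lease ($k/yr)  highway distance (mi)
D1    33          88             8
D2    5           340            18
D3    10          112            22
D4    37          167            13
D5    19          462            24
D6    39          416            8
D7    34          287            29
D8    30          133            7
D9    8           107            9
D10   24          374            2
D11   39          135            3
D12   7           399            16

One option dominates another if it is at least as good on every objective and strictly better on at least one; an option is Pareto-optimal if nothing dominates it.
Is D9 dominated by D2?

D2 vs D9: D2 is worse on dock doors (5 vs 8), so it does not dominate D9.

No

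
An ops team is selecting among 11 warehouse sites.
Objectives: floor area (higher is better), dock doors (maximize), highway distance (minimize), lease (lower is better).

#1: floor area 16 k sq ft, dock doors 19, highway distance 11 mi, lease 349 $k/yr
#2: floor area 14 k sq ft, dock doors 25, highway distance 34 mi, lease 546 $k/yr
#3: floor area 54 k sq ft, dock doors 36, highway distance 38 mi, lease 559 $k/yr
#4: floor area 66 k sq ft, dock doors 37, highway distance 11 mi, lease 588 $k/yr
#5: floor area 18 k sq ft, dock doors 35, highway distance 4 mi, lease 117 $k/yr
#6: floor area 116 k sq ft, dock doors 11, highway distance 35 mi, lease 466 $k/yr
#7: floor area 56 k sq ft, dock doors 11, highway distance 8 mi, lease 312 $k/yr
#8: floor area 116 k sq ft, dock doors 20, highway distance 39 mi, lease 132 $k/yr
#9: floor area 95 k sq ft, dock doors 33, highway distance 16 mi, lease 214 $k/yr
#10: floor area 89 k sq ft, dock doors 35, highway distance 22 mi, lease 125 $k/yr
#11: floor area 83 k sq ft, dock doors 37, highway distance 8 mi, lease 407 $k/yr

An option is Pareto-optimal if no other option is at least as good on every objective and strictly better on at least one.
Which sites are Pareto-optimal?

#5, #6, #7, #8, #9, #10, #11

#1: dominated by #5 (floor area 18≥16, dock doors 35≥19, highway distance 4≤11, lease 117≤349).
#2: dominated by #5 (floor area 18≥14, dock doors 35≥25, highway distance 4≤34, lease 117≤546).
#3: dominated by #11 (floor area 83≥54, dock doors 37≥36, highway distance 8≤38, lease 407≤559).
#4: dominated by #11 (floor area 83≥66, dock doors 37≥37, highway distance 8≤11, lease 407≤588).
#5: not dominated (best highway distance).
#6: not dominated.
#7: not dominated.
#8: not dominated.
#9: not dominated.
#10: not dominated.
#11: not dominated.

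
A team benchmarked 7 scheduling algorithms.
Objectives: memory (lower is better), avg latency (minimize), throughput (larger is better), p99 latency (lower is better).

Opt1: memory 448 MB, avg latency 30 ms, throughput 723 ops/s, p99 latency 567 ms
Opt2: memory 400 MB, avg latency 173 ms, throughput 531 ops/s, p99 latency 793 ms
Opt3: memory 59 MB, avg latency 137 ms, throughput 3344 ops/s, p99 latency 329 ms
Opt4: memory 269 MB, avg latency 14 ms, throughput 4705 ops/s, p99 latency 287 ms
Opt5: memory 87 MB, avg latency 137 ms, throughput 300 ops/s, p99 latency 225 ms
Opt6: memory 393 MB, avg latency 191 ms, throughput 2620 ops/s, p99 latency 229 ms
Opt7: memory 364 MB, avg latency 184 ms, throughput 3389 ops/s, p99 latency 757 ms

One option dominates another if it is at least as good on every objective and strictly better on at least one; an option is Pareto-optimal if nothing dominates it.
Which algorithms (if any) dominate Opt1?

Opt4

Opt4: memory 269≤448, avg latency 14≤30, throughput 4705≥723, p99 latency 287≤567 — dominates Opt1.
Others (Opt2, Opt3, Opt5, Opt6, Opt7) are each worse than Opt1 on at least one objective.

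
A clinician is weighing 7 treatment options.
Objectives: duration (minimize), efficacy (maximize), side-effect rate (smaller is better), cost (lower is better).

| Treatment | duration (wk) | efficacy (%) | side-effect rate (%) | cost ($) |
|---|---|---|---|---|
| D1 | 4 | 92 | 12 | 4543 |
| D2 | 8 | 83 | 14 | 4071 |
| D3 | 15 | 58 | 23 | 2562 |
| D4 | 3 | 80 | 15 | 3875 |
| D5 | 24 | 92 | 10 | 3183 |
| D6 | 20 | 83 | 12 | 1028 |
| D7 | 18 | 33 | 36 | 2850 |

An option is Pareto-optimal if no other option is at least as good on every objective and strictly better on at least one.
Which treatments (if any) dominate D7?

D3

D3: duration 15≤18, efficacy 58≥33, side-effect rate 23≤36, cost 2562≤2850 — dominates D7.
Others (D1, D2, D4, D5, D6) are each worse than D7 on at least one objective.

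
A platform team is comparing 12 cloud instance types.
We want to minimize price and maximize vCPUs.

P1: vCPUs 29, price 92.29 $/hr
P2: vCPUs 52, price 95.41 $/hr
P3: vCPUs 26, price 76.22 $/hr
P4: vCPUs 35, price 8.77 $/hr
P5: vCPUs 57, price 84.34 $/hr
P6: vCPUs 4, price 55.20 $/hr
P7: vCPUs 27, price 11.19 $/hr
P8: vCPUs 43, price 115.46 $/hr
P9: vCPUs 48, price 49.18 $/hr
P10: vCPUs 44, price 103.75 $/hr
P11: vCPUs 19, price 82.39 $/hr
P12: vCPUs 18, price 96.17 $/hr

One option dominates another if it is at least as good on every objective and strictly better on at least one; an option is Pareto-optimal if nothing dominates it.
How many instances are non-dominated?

3

P1: dominated by P4 (vCPUs 35≥29, price 8.77≤92.29).
P2: dominated by P5 (vCPUs 57≥52, price 84.34≤95.41).
P3: dominated by P4 (vCPUs 35≥26, price 8.77≤76.22).
P4: not dominated (best price).
P5: not dominated (best vCPUs).
P6: dominated by P4 (vCPUs 35≥4, price 8.77≤55.20).
P7: dominated by P4 (vCPUs 35≥27, price 8.77≤11.19).
P8: dominated by P2 (vCPUs 52≥43, price 95.41≤115.46).
P9: not dominated.
P10: dominated by P2 (vCPUs 52≥44, price 95.41≤103.75).
P11: dominated by P3 (vCPUs 26≥19, price 76.22≤82.39).
P12: dominated by P1 (vCPUs 29≥18, price 92.29≤96.17).
Pareto-optimal: P4, P5, P9 → 3.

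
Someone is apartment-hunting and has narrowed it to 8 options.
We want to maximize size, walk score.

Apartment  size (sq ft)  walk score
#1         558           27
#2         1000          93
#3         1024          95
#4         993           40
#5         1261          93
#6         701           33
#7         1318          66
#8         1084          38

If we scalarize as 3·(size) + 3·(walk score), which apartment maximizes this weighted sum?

#7

#1: 3·558 + 3·27 = 1755
#2: 3·1000 + 3·93 = 3279
#3: 3·1024 + 3·95 = 3357
#4: 3·993 + 3·40 = 3099
#5: 3·1261 + 3·93 = 4062
#6: 3·701 + 3·33 = 2202
#7: 3·1318 + 3·66 = 4152
#8: 3·1084 + 3·38 = 3366
Highest: #7 at 4152.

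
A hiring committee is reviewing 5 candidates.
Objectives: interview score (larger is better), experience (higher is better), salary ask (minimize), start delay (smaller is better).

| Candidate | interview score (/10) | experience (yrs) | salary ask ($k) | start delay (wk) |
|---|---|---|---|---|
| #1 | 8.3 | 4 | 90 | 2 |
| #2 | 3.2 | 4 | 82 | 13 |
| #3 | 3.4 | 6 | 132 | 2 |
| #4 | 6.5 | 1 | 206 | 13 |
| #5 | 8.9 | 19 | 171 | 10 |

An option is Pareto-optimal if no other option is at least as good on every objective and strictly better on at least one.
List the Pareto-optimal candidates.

#1, #2, #3, #5

#1: not dominated.
#2: not dominated (best salary ask).
#3: not dominated.
#4: dominated by #1 (interview score 8.3≥6.5, experience 4≥1, salary ask 90≤206, start delay 2≤13).
#5: not dominated (best interview score).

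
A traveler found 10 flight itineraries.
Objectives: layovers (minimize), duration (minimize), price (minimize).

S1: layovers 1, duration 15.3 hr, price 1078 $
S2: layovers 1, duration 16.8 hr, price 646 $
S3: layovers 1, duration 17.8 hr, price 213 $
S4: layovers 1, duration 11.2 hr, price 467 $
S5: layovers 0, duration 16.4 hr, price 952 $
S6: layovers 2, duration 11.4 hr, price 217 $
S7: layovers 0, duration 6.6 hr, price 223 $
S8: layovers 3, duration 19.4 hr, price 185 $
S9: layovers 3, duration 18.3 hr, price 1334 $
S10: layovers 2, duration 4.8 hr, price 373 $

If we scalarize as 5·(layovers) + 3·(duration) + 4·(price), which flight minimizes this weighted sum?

S8

S1: 5·1 + 3·15.3 + 4·1078 = 4362.9
S2: 5·1 + 3·16.8 + 4·646 = 2639.4
S3: 5·1 + 3·17.8 + 4·213 = 910.4
S4: 5·1 + 3·11.2 + 4·467 = 1906.6
S5: 5·0 + 3·16.4 + 4·952 = 3857.2
S6: 5·2 + 3·11.4 + 4·217 = 912.2
S7: 5·0 + 3·6.6 + 4·223 = 911.8
S8: 5·3 + 3·19.4 + 4·185 = 813.2
S9: 5·3 + 3·18.3 + 4·1334 = 5405.9
S10: 5·2 + 3·4.8 + 4·373 = 1516.4
Lowest: S8 at 813.2.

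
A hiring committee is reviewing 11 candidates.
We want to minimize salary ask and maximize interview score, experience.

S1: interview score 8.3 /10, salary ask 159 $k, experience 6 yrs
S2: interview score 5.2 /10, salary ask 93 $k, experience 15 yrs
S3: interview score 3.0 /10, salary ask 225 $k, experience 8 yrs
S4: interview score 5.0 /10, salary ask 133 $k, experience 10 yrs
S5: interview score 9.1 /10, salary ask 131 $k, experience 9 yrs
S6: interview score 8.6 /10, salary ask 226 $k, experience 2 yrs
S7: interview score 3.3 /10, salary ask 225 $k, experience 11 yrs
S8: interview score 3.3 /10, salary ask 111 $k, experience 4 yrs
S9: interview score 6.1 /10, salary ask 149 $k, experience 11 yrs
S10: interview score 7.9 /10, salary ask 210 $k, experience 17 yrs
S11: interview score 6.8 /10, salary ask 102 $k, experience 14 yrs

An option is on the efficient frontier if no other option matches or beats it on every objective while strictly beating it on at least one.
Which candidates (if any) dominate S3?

S2, S4, S5, S7, S9, S10, S11

S2: interview score 5.2≥3.0, salary ask 93≤225, experience 15≥8 — dominates S3.
S4: interview score 5.0≥3.0, salary ask 133≤225, experience 10≥8 — dominates S3.
S5: interview score 9.1≥3.0, salary ask 131≤225, experience 9≥8 — dominates S3.
S7: interview score 3.3≥3.0, salary ask 225≤225, experience 11≥8 — dominates S3.
S9: interview score 6.1≥3.0, salary ask 149≤225, experience 11≥8 — dominates S3.
S10: interview score 7.9≥3.0, salary ask 210≤225, experience 17≥8 — dominates S3.
S11: interview score 6.8≥3.0, salary ask 102≤225, experience 14≥8 — dominates S3.
Others (S1, S6, S8) are each worse than S3 on at least one objective.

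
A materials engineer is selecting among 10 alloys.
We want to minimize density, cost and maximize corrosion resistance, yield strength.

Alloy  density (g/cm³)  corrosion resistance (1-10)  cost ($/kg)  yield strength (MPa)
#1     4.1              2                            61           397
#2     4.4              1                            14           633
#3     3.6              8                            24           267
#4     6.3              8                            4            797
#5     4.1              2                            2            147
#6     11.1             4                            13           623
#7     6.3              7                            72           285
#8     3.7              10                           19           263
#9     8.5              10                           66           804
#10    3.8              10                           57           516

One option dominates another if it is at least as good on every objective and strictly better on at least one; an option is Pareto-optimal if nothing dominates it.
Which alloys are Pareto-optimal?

#1: dominated by #10 (density 3.8≤4.1, corrosion resistance 10≥2, cost 57≤61, yield strength 516≥397).
#2: not dominated.
#3: not dominated (best density).
#4: not dominated.
#5: not dominated (best cost).
#6: dominated by #4 (density 6.3≤11.1, corrosion resistance 8≥4, cost 4≤13, yield strength 797≥623).
#7: dominated by #4 (density 6.3≤6.3, corrosion resistance 8≥7, cost 4≤72, yield strength 797≥285).
#8: not dominated.
#9: not dominated (best yield strength).
#10: not dominated.

#2, #3, #4, #5, #8, #9, #10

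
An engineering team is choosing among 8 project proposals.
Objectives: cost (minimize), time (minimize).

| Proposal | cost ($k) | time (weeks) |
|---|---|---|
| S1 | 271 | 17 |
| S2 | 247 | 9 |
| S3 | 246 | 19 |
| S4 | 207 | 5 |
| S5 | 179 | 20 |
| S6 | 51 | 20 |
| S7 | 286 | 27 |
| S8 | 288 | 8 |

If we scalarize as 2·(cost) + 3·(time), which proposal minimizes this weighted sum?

S1: 2·271 + 3·17 = 593
S2: 2·247 + 3·9 = 521
S3: 2·246 + 3·19 = 549
S4: 2·207 + 3·5 = 429
S5: 2·179 + 3·20 = 418
S6: 2·51 + 3·20 = 162
S7: 2·286 + 3·27 = 653
S8: 2·288 + 3·8 = 600
Lowest: S6 at 162.

S6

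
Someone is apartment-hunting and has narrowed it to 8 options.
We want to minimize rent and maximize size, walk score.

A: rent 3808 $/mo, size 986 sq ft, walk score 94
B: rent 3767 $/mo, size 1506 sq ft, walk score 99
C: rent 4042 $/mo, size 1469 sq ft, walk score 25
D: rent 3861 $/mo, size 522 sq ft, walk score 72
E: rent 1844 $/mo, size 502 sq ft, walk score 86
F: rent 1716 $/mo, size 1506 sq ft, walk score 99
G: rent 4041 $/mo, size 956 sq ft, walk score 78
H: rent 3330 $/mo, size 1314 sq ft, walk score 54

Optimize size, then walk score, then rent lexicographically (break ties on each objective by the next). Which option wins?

F

First maximize size: best is 1506, kept {B, F}.
Then maximize walk score: best is 99, kept {B, F}.
Then minimize rent: best is 1716, kept {F}.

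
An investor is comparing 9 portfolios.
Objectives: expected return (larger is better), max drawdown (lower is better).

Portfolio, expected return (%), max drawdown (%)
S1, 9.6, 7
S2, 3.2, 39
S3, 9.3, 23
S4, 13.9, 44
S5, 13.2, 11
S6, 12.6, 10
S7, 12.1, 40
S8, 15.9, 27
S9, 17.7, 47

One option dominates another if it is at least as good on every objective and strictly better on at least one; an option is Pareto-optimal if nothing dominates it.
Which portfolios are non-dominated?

S1: not dominated (best max drawdown).
S2: dominated by S1 (expected return 9.6≥3.2, max drawdown 7≤39).
S3: dominated by S1 (expected return 9.6≥9.3, max drawdown 7≤23).
S4: dominated by S8 (expected return 15.9≥13.9, max drawdown 27≤44).
S5: not dominated.
S6: not dominated.
S7: dominated by S5 (expected return 13.2≥12.1, max drawdown 11≤40).
S8: not dominated.
S9: not dominated (best expected return).

S1, S5, S6, S8, S9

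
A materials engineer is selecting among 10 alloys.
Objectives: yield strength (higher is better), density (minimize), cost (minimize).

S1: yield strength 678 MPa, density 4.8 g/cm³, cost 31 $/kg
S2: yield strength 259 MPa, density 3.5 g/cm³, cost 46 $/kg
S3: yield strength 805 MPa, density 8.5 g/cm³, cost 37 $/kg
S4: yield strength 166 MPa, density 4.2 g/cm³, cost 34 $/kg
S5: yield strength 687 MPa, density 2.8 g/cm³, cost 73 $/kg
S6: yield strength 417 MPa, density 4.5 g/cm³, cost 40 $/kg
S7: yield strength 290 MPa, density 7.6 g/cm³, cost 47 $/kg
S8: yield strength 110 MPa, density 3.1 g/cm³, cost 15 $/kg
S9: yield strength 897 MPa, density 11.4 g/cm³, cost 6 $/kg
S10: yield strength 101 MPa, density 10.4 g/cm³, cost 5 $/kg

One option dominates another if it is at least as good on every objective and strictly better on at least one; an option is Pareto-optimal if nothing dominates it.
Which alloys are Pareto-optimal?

S1: not dominated.
S2: not dominated.
S3: not dominated.
S4: not dominated.
S5: not dominated (best density).
S6: not dominated.
S7: dominated by S1 (yield strength 678≥290, density 4.8≤7.6, cost 31≤47).
S8: not dominated.
S9: not dominated (best yield strength).
S10: not dominated (best cost).

S1, S2, S3, S4, S5, S6, S8, S9, S10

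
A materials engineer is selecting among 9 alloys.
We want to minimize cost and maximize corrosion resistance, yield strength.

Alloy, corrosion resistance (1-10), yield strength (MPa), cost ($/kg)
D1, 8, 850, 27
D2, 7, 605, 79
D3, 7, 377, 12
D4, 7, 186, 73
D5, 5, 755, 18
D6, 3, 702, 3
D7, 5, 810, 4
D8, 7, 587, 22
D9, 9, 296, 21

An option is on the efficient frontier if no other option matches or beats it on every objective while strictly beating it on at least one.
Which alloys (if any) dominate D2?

D1: corrosion resistance 8≥7, yield strength 850≥605, cost 27≤79 — dominates D2.
Others (D3, D4, D5, D6, D7, D8, D9) are each worse than D2 on at least one objective.

D1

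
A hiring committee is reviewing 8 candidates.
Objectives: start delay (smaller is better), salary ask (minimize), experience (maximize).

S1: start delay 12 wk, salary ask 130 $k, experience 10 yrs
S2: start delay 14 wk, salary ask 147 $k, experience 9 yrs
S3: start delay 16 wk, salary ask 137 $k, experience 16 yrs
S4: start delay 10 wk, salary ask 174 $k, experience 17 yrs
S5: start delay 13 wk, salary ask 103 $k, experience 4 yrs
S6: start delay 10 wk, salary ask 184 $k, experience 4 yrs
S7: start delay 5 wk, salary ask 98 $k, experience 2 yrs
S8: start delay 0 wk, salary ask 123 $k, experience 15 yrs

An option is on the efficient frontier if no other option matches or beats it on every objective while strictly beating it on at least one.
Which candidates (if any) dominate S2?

S1, S8

S1: start delay 12≤14, salary ask 130≤147, experience 10≥9 — dominates S2.
S8: start delay 0≤14, salary ask 123≤147, experience 15≥9 — dominates S2.
Others (S3, S4, S5, S6, S7) are each worse than S2 on at least one objective.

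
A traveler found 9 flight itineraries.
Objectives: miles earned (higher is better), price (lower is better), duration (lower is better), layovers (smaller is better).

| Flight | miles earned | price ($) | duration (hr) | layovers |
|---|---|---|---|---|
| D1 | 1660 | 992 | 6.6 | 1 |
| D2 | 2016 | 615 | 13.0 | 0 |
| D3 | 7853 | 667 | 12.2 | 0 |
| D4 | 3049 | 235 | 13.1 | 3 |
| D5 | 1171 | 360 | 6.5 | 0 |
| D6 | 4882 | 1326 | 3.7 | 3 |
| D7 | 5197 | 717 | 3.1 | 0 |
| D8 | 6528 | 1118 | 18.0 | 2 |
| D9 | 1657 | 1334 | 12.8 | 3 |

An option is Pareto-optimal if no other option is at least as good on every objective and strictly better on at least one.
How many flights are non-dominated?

D1: dominated by D7 (miles earned 5197≥1660, price 717≤992, duration 3.1≤6.6, layovers 0≤1).
D2: not dominated.
D3: not dominated (best miles earned).
D4: not dominated (best price).
D5: not dominated.
D6: dominated by D7 (miles earned 5197≥4882, price 717≤1326, duration 3.1≤3.7, layovers 0≤3).
D7: not dominated (best duration).
D8: dominated by D3 (miles earned 7853≥6528, price 667≤1118, duration 12.2≤18.0, layovers 0≤2).
D9: dominated by D1 (miles earned 1660≥1657, price 992≤1334, duration 6.6≤12.8, layovers 1≤3).
Pareto-optimal: D2, D3, D4, D5, D7 → 5.

5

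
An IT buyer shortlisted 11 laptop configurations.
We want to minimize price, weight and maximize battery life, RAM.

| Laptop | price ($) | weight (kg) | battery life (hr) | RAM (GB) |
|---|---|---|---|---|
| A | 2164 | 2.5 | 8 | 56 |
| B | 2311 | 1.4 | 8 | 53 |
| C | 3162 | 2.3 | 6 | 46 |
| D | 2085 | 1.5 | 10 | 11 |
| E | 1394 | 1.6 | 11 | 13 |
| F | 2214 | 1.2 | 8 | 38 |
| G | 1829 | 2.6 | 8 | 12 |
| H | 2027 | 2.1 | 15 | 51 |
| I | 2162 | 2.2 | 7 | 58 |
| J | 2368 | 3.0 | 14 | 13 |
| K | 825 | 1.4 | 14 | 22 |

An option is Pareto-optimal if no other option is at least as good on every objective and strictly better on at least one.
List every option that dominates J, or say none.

H: price 2027≤2368, weight 2.1≤3.0, battery life 15≥14, RAM 51≥13 — dominates J.
K: price 825≤2368, weight 1.4≤3.0, battery life 14≥14, RAM 22≥13 — dominates J.
Others (A, B, C, D, E, F, G, I) are each worse than J on at least one objective.

H, K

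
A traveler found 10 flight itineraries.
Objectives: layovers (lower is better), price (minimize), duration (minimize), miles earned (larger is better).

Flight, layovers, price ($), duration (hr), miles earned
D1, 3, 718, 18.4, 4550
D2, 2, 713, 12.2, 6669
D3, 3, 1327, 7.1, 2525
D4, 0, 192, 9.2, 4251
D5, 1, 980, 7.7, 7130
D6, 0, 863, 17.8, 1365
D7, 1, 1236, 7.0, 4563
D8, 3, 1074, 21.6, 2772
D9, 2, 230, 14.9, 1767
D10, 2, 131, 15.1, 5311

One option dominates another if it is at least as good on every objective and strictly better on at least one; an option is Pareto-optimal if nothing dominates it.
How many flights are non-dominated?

D1: dominated by D2 (layovers 2≤3, price 713≤718, duration 12.2≤18.4, miles earned 6669≥4550).
D2: not dominated.
D3: dominated by D7 (layovers 1≤3, price 1236≤1327, duration 7.0≤7.1, miles earned 4563≥2525).
D4: not dominated.
D5: not dominated (best miles earned).
D6: dominated by D4 (layovers 0≤0, price 192≤863, duration 9.2≤17.8, miles earned 4251≥1365).
D7: not dominated (best duration).
D8: dominated by D1 (layovers 3≤3, price 718≤1074, duration 18.4≤21.6, miles earned 4550≥2772).
D9: dominated by D4 (layovers 0≤2, price 192≤230, duration 9.2≤14.9, miles earned 4251≥1767).
D10: not dominated (best price).
Pareto-optimal: D2, D4, D5, D7, D10 → 5.

5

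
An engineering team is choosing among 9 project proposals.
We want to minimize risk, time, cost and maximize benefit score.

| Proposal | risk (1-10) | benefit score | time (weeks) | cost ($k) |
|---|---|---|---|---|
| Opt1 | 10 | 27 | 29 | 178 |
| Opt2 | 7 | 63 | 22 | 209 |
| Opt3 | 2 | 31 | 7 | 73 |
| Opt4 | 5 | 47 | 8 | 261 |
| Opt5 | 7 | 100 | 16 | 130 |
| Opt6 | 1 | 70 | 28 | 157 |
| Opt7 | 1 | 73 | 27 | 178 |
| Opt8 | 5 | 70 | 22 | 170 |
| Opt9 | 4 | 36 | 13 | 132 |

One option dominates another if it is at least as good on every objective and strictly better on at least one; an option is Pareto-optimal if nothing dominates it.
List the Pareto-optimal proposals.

Opt1: dominated by Opt3 (risk 2≤10, benefit score 31≥27, time 7≤29, cost 73≤178).
Opt2: dominated by Opt5 (risk 7≤7, benefit score 100≥63, time 16≤22, cost 130≤209).
Opt3: not dominated (best time).
Opt4: not dominated.
Opt5: not dominated (best benefit score).
Opt6: not dominated.
Opt7: not dominated.
Opt8: not dominated.
Opt9: not dominated.

Opt3, Opt4, Opt5, Opt6, Opt7, Opt8, Opt9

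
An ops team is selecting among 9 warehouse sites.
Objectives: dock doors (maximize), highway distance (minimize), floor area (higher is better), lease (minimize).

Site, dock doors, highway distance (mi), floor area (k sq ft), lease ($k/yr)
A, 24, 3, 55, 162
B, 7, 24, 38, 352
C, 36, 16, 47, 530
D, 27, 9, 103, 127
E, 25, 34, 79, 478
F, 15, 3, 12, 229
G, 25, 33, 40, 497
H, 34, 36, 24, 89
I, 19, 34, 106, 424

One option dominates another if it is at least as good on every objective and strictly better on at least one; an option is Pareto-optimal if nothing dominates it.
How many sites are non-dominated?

5

A: not dominated.
B: dominated by A (dock doors 24≥7, highway distance 3≤24, floor area 55≥38, lease 162≤352).
C: not dominated (best dock doors).
D: not dominated.
E: dominated by D (dock doors 27≥25, highway distance 9≤34, floor area 103≥79, lease 127≤478).
F: dominated by A (dock doors 24≥15, highway distance 3≤3, floor area 55≥12, lease 162≤229).
G: dominated by D (dock doors 27≥25, highway distance 9≤33, floor area 103≥40, lease 127≤497).
H: not dominated (best lease).
I: not dominated (best floor area).
Pareto-optimal: A, C, D, H, I → 5.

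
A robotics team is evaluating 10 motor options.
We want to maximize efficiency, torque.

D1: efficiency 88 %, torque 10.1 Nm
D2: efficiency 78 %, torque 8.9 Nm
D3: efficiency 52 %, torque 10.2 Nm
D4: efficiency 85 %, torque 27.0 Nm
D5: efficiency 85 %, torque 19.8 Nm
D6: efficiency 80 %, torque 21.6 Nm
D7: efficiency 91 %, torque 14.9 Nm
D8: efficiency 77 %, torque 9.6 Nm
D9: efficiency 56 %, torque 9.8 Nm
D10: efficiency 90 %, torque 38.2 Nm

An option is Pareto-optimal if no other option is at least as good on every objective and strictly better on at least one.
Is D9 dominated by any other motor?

D1 vs D9: efficiency 88≥56, torque 10.1≥9.8 — D1 is at least as good on every objective and strictly better on at least one, so D1 dominates D9.

Yes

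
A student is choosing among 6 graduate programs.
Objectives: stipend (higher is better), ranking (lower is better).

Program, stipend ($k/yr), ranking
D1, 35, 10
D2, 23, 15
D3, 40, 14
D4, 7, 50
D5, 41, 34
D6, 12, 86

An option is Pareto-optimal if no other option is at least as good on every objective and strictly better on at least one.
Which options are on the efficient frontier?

D1: not dominated (best ranking).
D2: dominated by D1 (stipend 35≥23, ranking 10≤15).
D3: not dominated.
D4: dominated by D1 (stipend 35≥7, ranking 10≤50).
D5: not dominated (best stipend).
D6: dominated by D1 (stipend 35≥12, ranking 10≤86).

D1, D3, D5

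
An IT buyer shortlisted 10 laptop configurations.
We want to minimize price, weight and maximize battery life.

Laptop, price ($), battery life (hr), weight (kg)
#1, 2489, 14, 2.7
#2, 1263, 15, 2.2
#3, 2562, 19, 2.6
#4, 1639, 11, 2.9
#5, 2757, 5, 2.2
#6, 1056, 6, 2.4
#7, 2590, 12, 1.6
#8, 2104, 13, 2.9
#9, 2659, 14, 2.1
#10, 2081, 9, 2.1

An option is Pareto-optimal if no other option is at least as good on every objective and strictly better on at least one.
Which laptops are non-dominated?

#1: dominated by #2 (price 1263≤2489, battery life 15≥14, weight 2.2≤2.7).
#2: not dominated.
#3: not dominated (best battery life).
#4: dominated by #2 (price 1263≤1639, battery life 15≥11, weight 2.2≤2.9).
#5: dominated by #2 (price 1263≤2757, battery life 15≥5, weight 2.2≤2.2).
#6: not dominated (best price).
#7: not dominated (best weight).
#8: dominated by #2 (price 1263≤2104, battery life 15≥13, weight 2.2≤2.9).
#9: not dominated.
#10: not dominated.

#2, #3, #6, #7, #9, #10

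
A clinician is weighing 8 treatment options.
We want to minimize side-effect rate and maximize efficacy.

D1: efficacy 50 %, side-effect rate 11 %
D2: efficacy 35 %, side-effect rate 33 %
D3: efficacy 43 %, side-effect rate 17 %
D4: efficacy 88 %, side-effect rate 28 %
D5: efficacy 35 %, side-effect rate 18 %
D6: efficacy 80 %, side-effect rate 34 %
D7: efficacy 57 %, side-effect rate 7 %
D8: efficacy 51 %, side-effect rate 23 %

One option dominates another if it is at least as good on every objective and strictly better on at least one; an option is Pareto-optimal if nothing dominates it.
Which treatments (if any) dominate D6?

D4

D4: efficacy 88≥80, side-effect rate 28≤34 — dominates D6.
Others (D1, D2, D3, D5, D7, D8) are each worse than D6 on at least one objective.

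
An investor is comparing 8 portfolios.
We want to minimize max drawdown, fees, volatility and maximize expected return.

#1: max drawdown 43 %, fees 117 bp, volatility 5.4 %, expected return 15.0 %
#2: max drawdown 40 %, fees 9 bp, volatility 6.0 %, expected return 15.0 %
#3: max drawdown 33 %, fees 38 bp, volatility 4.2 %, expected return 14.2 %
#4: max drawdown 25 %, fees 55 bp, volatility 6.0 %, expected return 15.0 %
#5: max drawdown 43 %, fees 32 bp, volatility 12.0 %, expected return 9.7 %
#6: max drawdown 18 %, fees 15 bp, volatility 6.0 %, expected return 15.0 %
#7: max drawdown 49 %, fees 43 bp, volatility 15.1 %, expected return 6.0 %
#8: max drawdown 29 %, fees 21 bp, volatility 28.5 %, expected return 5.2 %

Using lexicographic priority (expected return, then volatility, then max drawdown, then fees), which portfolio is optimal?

#1

First maximize expected return: best is 15.0, kept {#1, #2, #4, #6}.
Then minimize volatility: best is 5.4, kept {#1}.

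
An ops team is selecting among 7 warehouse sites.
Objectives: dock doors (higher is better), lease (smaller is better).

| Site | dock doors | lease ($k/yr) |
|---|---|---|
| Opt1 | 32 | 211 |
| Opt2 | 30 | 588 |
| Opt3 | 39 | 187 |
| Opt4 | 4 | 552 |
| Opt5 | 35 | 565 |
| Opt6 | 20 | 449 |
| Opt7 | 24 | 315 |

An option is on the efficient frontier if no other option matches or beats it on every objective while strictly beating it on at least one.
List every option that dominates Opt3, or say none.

Opt1: worse on dock doors (32 vs 39).
Opt2: worse on dock doors (30 vs 39).
Opt4: worse on dock doors (4 vs 39).
Opt5: worse on dock doors (35 vs 39).
Opt6: worse on dock doors (20 vs 39).
Opt7: worse on dock doors (24 vs 39).
No option dominates Opt3.

none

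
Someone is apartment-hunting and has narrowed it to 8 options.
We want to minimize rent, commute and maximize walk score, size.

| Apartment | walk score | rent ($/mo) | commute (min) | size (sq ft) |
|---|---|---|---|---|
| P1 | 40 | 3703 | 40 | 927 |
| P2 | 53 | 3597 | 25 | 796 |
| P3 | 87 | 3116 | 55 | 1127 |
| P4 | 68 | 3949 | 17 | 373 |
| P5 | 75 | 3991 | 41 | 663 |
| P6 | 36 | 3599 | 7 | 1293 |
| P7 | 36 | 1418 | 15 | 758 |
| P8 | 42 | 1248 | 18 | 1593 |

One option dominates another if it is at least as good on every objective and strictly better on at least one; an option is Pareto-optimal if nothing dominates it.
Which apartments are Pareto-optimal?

P1: dominated by P8 (walk score 42≥40, rent 1248≤3703, commute 18≤40, size 1593≥927).
P2: not dominated.
P3: not dominated (best walk score).
P4: not dominated.
P5: not dominated.
P6: not dominated (best commute).
P7: not dominated.
P8: not dominated (best rent).

P2, P3, P4, P5, P6, P7, P8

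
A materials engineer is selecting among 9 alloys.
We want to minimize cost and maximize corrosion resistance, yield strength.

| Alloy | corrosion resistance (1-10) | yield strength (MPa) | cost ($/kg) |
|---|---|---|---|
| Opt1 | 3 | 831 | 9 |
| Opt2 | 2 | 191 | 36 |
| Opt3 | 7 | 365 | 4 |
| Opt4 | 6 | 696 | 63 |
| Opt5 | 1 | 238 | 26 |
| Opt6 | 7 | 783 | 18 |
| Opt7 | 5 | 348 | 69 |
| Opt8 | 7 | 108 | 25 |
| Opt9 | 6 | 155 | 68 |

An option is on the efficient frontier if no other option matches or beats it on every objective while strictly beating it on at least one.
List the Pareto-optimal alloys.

Opt1, Opt3, Opt6

Opt1: not dominated (best yield strength).
Opt2: dominated by Opt1 (corrosion resistance 3≥2, yield strength 831≥191, cost 9≤36).
Opt3: not dominated (best cost).
Opt4: dominated by Opt6 (corrosion resistance 7≥6, yield strength 783≥696, cost 18≤63).
Opt5: dominated by Opt1 (corrosion resistance 3≥1, yield strength 831≥238, cost 9≤26).
Opt6: not dominated.
Opt7: dominated by Opt3 (corrosion resistance 7≥5, yield strength 365≥348, cost 4≤69).
Opt8: dominated by Opt3 (corrosion resistance 7≥7, yield strength 365≥108, cost 4≤25).
Opt9: dominated by Opt3 (corrosion resistance 7≥6, yield strength 365≥155, cost 4≤68).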